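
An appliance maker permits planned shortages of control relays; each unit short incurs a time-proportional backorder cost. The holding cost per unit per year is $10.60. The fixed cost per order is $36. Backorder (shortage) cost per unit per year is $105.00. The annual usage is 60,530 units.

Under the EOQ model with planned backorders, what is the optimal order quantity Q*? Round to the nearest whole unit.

673 units

Q* = √(2DS/H) · √((H + b)/b)
   = √(2 × 60,530 × 36 / 10.6) · √((10.6 + 105) / 105)
   = 641.208 × 1.0493 ≈ 672.80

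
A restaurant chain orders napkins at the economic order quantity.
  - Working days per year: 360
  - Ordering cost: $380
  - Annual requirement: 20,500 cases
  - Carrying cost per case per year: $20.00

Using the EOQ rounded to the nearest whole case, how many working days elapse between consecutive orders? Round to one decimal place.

Q* = √(2·D·S / H) = √(2·20,500·380 / 20) = √779,000.0 ≈ 882.61 → Q = 883 cases
Cycle time = (working days × Q)/D = (360 × 883) / 20,500 = 15.506 days

15.5 days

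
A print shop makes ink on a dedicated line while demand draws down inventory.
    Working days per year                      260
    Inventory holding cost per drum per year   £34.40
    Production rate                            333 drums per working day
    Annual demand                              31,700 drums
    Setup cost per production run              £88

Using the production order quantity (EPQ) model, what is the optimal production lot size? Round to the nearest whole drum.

506 drums

Daily demand d = 31,700/260 = 121.923; p = 333; 1 − d/p = 0.63386
EPQ = √(2DS / (H(1 − d/p)))
    = √(2 × 31,700 × 88 / (34.4 × 0.63386)) ≈ 505.83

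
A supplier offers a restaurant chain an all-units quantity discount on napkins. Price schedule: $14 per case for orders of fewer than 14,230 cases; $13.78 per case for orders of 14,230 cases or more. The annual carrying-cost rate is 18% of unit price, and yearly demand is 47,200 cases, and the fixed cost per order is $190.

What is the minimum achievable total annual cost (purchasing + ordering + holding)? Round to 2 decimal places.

$667,523.00

H₁ = 18%×$14 = $2.5200;  H₂ = 18%×$13.78 = $2.4804
EOQ₁ = √(2×47,200×190/2.5200) = 2,667.86  (< 14,230, feasible at tier 1)
EOQ₂ = √(2×47,200×190/2.4804) = 2,689.07  (< 14,230 → use Q = 14,230 at tier-2 price)
TC(tier 1 (EOQ₁), Q≈2,667.9) = $667,523.00
TC(tier 2, Q≈14,230.0) = $668,694.26
Minimum at tier 1 (EOQ₁): $667,523.00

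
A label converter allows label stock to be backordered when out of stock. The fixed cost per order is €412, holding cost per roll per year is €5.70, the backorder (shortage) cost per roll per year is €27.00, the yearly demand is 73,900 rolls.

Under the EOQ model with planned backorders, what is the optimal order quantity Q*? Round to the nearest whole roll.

3,597 rolls

Basic EOQ = √(2·73,900·412/5.7) = 3,268.499
Backorder adjustment √((H+b)/b) = √((5.7+27)/27) = 1.1005
Q* = 3,268.499 × 1.1005 ≈ 3,597.00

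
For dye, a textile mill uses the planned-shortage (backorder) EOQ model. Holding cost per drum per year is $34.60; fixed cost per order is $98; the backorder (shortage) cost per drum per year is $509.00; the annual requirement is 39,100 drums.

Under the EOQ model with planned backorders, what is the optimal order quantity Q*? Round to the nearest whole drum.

486 drums

Basic EOQ = √(2·39,100·98/34.6) = 470.629
Backorder adjustment √((H+b)/b) = √((34.6+509)/509) = 1.0334
Q* = 470.629 × 1.0334 ≈ 486.36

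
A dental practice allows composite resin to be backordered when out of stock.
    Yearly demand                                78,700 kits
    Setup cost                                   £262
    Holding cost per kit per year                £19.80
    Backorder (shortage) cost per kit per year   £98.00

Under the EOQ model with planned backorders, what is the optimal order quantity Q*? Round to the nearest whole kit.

Basic EOQ = √(2·78,700·262/19.8) = 1,443.180
Backorder adjustment √((H+b)/b) = √((19.8+98)/98) = 1.0964
Q* = 1,443.180 × 1.0964 ≈ 1,582.27

1,582 kits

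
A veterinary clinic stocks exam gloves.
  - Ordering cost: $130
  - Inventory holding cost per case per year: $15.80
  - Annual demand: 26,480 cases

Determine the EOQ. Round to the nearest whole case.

Optimal lot size Q* = (2 × 26,480 × $130 / $15.8)^½ ≈ 660.11

660 cases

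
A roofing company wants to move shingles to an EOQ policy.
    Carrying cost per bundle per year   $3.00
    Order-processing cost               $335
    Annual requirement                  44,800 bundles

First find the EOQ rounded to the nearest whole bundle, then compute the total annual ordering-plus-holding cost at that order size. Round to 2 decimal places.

$9,489.36

Q* = √(2·D·S / H) = √(2·44,800·335 / 3) = √10,005,333.3 ≈ 3,163.12 → Q = 3,163 bundles
Ordering: D/Q × S = 44,800/3,163 × $335 = $4,744.86
Holding:  Q/2 × H = 3,163/2 × $3 = $4,744.50
Total = $4,744.86 + $4,744.50 = $9,489.36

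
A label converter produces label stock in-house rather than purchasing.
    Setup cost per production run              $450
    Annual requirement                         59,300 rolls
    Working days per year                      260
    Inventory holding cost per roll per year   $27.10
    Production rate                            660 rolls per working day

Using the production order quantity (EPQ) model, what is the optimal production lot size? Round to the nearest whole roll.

1,735 rolls

Daily demand d = 59,300/260 = 228.077; p = 660; 1 − d/p = 0.65443
EPQ = √(2DS / (H(1 − d/p)))
    = √(2 × 59,300 × 450 / (27.1 × 0.65443)) ≈ 1,734.73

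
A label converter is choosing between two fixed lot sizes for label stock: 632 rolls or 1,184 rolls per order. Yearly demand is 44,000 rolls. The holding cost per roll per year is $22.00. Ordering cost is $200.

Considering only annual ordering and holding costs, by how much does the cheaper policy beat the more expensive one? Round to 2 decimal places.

$419.62

Annual cost at Q: ordering D·S/Q plus holding Q·H/2.
TC(632) = (44,000/632)×200 + (632/2)×22 = $20,876.05
TC(1,184) = (44,000/1,184)×200 + (1,184/2)×22 = $20,456.43
Lots of 1,184 are cheaper by $419.62.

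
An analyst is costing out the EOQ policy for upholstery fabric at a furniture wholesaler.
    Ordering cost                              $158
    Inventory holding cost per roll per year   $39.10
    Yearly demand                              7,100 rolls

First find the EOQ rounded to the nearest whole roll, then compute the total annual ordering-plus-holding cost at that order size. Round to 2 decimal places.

$9,366.17

Optimal lot size Q* = (2 × 7,100 × $158 / $39.1)^½ ≈ 239.54 → Q = 240 rolls
Annual ordering cost = (D/Q)·S = (7,100/240) × 158 = $4,674.17
Annual holding cost  = (Q/2)·H = (240/2) × 39.1 = $4,692.00
Total = $4,674.17 + $4,692.00 = $9,366.17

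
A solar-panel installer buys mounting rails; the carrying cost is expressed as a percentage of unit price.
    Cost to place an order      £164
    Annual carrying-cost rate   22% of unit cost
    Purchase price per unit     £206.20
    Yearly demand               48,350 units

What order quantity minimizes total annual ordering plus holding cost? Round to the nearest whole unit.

Holding cost per unit per year: H = 22% × £206.2 = £45.3640
Optimal lot size Q* = (2 × 48,350 × £164 / £45.364)^½ ≈ 591.26

591 units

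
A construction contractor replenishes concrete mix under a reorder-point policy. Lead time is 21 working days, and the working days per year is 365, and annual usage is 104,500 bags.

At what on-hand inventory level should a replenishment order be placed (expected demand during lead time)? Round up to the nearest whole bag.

Daily demand d = 104,500 / 365 = 286.301 bags/day
Demand during lead time = 286.301 × 21 = 6,012.33
Reorder point = 6,012.33 → round up

6,013 bags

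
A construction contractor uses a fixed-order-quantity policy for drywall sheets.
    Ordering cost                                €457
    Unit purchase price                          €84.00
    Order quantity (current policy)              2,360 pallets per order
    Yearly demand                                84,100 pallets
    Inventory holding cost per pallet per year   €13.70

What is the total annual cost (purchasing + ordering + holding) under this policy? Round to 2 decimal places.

€7,096,851.47

Orders/yr = 84,100/2,360 = 35.636; ordering cost = 35.636 × €457 = €16,285.47
Average inventory = 2,360/2 = 1180; holding cost = 1180 × €13.7 = €16,166.00
Purchase cost = D·C = 84,100 × 84 = €7,064,400.00
Total = €16,285.47 + €16,166.00 + €7,064,400.00 = €7,096,851.47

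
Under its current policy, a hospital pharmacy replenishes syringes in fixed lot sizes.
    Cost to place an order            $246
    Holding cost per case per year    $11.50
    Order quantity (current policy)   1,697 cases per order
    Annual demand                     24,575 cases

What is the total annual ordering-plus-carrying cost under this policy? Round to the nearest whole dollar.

Annual ordering cost = (D/Q)·S = (24,575/1,697) × 246 = $3,562.43
Annual holding cost  = (Q/2)·H = (1,697/2) × 11.5 = $9,757.75
Total = $3,562.43 + $9,757.75 = $13,320.18

$13,320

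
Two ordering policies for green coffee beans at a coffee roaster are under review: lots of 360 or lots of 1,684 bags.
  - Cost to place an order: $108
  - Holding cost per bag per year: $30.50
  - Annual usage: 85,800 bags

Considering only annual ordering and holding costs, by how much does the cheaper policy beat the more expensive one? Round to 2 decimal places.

Annual cost at Q: ordering D·S/Q plus holding Q·H/2.
TC(360) = (85,800/360)×108 + (360/2)×30.5 = $31,230.00
TC(1,684) = (85,800/1,684)×108 + (1,684/2)×30.5 = $31,183.61
Cheaper: Q = 1,684.  Difference = $46.39

$46.39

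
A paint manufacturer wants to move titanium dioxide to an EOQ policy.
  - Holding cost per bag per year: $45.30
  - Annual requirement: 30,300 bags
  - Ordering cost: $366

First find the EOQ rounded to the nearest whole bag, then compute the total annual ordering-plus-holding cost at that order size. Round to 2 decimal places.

$31,697.57

EOQ = √(2DS/H) = √(2 × 30,300 × 366 / 45.3)
    = √(489,615.89) ≈ 699.73 → Q = 700 bags
Orders/yr = 30,300/700 = 43.286; ordering cost = 43.286 × $366 = $15,842.57
Average inventory = 700/2 = 350; holding cost = 350 × $45.3 = $15,855.00
Total = $15,842.57 + $15,855.00 = $31,697.57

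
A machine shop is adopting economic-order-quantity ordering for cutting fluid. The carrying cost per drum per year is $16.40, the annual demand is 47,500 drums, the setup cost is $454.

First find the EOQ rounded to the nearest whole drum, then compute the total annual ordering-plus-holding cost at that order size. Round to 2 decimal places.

2DS/H = 2·47,500·454/16.4 = 2,629,878.05
EOQ = √2,629,878.05 ≈ 1,621.69 → Q = 1,622 drums
Orders/yr = 47,500/1,622 = 29.285; ordering cost = 29.285 × $454 = $13,295.31
Average inventory = 1,622/2 = 811; holding cost = 811 × $16.4 = $13,300.40
Total = $13,295.31 + $13,300.40 = $26,595.71

$26,595.71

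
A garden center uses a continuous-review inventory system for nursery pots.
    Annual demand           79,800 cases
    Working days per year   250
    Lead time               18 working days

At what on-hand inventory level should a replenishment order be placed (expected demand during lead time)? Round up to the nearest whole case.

Daily demand d = 79,800 / 250 = 319.200 cases/day
Demand during lead time = 319.200 × 18 = 5,745.60
Reorder point = 5,745.60 → round up

5,746 cases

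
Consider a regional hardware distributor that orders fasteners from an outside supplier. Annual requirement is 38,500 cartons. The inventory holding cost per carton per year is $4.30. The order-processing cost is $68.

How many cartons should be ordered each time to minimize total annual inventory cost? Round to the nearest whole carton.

2DS/H = 2·38,500·68/4.3 = 1,217,674.42
EOQ = √1,217,674.42 ≈ 1,103.48

1,103 cartons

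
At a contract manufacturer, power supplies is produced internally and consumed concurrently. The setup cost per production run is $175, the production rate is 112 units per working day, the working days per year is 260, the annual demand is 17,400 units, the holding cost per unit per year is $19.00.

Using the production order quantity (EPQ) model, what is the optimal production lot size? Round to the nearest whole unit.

Daily demand d = 17,400/260 = 66.923; p = 112; 1 − d/p = 0.40247
EPQ = √(2DS / (H(1 − d/p)))
    = √(2 × 17,400 × 175 / (19 × 0.40247)) ≈ 892.41

892 units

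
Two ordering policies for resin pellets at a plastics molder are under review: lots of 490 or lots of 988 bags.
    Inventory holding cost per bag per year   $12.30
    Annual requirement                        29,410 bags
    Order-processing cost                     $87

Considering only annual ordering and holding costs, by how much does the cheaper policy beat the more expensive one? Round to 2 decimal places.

TC(Q) = (D/Q)S + (Q/2)H
TC(490) = (29,410/490)×87 + (490/2)×12.3 = $8,235.28
TC(988) = (29,410/988)×87 + (988/2)×12.3 = $8,665.95
Lots of 490 are cheaper by $430.67.

$430.67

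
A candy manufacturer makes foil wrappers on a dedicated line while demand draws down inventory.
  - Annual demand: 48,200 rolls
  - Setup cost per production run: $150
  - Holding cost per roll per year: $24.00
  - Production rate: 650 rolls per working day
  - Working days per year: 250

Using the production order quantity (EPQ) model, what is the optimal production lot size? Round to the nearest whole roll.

926 rolls

Daily demand d = 48,200/250 = 192.800; p = 650; 1 − d/p = 0.70338
EPQ = √(2DS / (H(1 − d/p)))
    = √(2 × 48,200 × 150 / (24 × 0.70338)) ≈ 925.51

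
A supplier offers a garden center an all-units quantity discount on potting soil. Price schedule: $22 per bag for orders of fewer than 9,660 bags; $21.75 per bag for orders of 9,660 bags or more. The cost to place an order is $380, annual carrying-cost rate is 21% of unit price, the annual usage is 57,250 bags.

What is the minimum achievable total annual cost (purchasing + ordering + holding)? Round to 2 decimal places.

H₁ = 21%×$22 = $4.6200;  H₂ = 21%×$21.75 = $4.5675
EOQ₁ = √(2×57,250×380/4.6200) = 3,068.84  (< 9,660, feasible at tier 1)
EOQ₂ = √(2×57,250×380/4.5675) = 3,086.42  (< 9,660 → use Q = 9,660 at tier-2 price)
TC(tier 1 (EOQ₁), Q≈3,068.8) = $1,273,678.02
TC(tier 2, Q≈9,660.0) = $1,269,500.60
Minimum at tier 2: $1,269,500.60

$1,269,500.60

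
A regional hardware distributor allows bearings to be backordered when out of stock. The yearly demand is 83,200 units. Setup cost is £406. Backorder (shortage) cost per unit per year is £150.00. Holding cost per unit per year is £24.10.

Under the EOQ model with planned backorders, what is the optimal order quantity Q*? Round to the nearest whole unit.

Q* = √(2DS/H) · √((H + b)/b)
   = √(2 × 83,200 × 406 / 24.1) · √((24.1 + 150) / 150)
   = 1,674.292 × 1.0773 ≈ 1,803.79

1,804 units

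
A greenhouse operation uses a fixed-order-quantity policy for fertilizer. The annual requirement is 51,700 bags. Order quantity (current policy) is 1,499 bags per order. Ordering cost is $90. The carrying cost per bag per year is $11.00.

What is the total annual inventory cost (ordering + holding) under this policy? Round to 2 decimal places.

$11,348.57

Annual ordering cost = (D/Q)·S = (51,700/1,499) × 90 = $3,104.07
Annual holding cost  = (Q/2)·H = (1,499/2) × 11 = $8,244.50
Total = $3,104.07 + $8,244.50 = $11,348.57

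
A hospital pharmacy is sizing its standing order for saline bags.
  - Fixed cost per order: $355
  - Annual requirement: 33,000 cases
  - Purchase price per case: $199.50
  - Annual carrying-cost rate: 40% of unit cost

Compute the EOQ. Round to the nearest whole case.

542 cases

Holding cost per case per year: H = 40% × $199.5 = $79.8000
Optimal lot size Q* = (2 × 33,000 × $355 / $79.8)^½ ≈ 541.86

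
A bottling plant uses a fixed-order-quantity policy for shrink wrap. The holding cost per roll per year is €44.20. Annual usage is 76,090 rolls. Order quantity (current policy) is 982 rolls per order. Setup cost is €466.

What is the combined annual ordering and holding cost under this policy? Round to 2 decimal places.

Ordering: D/Q × S = 76,090/982 × €466 = €36,107.88
Holding:  Q/2 × H = 982/2 × €44.2 = €21,702.20
Total = €36,107.88 + €21,702.20 = €57,810.08

€57,810.08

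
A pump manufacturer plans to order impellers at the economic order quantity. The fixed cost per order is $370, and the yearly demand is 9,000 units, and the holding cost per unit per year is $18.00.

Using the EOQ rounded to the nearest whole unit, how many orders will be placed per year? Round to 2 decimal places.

2DS/H = 2·9,000·370/18 = 370,000.00
EOQ = √370,000.00 ≈ 608.28 → Q = 608
Orders per year = D/Q = 9,000 / 608 = 14.803

14.80 orders per year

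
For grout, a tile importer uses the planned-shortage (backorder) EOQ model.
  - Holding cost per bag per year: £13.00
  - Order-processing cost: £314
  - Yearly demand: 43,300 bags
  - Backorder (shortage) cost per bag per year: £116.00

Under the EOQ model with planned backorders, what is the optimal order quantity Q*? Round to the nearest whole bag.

1,525 bags

Basic EOQ = √(2·43,300·314/13) = 1,446.279
Backorder adjustment √((H+b)/b) = √((13+116)/116) = 1.0545
Q* = 1,446.279 × 1.0545 ≈ 1,525.17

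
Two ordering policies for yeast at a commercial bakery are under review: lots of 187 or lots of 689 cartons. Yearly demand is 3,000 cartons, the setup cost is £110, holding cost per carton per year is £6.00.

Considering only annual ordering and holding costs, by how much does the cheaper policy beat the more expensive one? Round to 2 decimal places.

£220.25

Annual cost at Q: ordering D·S/Q plus holding Q·H/2.
TC(187) = (3,000/187)×110 + (187/2)×6 = £2,325.71
TC(689) = (3,000/689)×110 + (689/2)×6 = £2,545.96
Cheaper: Q = 187.  Difference = £220.25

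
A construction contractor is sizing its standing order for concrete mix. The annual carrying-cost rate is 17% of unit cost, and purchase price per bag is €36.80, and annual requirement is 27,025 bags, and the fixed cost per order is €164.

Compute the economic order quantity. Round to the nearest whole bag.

Holding cost per bag per year: H = 17% × €36.8 = €6.2560
Optimal lot size Q* = (2 × 27,025 × €164 / €6.256)^½ ≈ 1,190.34

1,190 bags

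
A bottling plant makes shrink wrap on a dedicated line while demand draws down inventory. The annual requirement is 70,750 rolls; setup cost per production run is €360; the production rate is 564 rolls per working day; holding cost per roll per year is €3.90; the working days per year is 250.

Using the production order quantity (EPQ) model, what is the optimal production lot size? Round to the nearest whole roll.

5,120 rolls

d = 70,750/250 = 283.0000 rolls/day;  effective holding cost H(1 − d/p) = 3.9·(1 − 283.0000/564) = 1.94309
Q* = √(2DS / H_eff) = √(2·70,750·360 / 1.94309) ≈ 5,120.16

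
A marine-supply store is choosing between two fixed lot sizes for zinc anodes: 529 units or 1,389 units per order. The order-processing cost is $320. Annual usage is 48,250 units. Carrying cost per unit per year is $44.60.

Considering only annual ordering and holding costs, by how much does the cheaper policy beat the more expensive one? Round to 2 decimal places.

For each Q, cost = (D/Q)·S + (Q/2)·H.
TC(529) = (48,250/529)×320 + (529/2)×44.6 = $40,983.85
TC(1,389) = (48,250/1,389)×320 + (1,389/2)×44.6 = $42,090.61
Cheaper: Q = 529.  Difference = $1,106.77

$1,106.77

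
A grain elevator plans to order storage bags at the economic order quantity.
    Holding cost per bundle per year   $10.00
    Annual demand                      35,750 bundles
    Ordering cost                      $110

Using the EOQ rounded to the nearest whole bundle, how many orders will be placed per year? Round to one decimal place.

Q* = √(2·D·S / H) = √(2·35,750·110 / 10) = √786,500.0 ≈ 886.85 → Q = 887
N = D/Q = 35,750/887 ≈ 40.304 orders/yr

40.3 orders per year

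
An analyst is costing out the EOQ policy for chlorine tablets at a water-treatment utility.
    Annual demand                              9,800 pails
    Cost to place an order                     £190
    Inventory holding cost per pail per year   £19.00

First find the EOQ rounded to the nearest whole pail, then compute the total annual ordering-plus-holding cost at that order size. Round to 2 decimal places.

2DS/H = 2·9,800·190/19 = 196,000.00
EOQ = √196,000.00 ≈ 442.72 → Q = 443 pails
Ordering: D/Q × S = 9,800/443 × £190 = £4,203.16
Holding:  Q/2 × H = 443/2 × £19 = £4,208.50
Total = £4,203.16 + £4,208.50 = £8,411.66

£8,411.66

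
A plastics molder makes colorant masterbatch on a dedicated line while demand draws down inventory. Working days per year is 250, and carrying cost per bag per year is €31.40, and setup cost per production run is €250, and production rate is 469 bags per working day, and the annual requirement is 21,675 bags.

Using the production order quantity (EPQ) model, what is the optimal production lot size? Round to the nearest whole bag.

651 bags

d = 21,675/250 = 86.7000 bags/day;  effective holding cost H(1 − d/p) = 31.4·(1 − 86.7000/469) = 25.59535
Q* = √(2DS / H_eff) = √(2·21,675·250 / 25.59535) ≈ 650.70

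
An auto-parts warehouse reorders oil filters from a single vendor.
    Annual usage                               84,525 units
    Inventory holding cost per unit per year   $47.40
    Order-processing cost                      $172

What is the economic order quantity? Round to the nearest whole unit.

783 units

2DS/H = 2·84,525·172/47.4 = 613,430.38
EOQ = √613,430.38 ≈ 783.22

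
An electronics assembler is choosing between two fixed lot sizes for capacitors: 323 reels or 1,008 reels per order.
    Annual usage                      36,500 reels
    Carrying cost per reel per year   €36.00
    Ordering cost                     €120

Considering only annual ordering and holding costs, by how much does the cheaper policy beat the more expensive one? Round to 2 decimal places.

€3,114.87

TC(Q) = (D/Q)S + (Q/2)H
TC(323) = (36,500/323)×120 + (323/2)×36 = €19,374.37
TC(1,008) = (36,500/1,008)×120 + (1,008/2)×36 = €22,489.24
|ΔTC| = |€19,374.37 − €22,489.24| = €3,114.87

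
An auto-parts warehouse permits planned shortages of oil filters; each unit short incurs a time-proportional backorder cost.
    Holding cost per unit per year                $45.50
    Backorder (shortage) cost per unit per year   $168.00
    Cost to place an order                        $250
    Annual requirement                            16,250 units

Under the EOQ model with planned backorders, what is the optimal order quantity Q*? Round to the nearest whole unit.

476 units

Q* = √(2DS/H) · √((H + b)/b)
   = √(2 × 16,250 × 250 / 45.5) · √((45.5 + 168) / 168)
   = 422.577 × 1.1273 ≈ 476.38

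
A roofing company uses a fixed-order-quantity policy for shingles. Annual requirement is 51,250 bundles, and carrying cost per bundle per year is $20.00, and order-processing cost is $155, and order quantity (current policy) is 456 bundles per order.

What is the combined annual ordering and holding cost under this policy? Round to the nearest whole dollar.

$21,981

Annual ordering cost = (D/Q)·S = (51,250/456) × 155 = $17,420.50
Annual holding cost  = (Q/2)·H = (456/2) × 20 = $4,560.00
Total = $17,420.50 + $4,560.00 = $21,980.50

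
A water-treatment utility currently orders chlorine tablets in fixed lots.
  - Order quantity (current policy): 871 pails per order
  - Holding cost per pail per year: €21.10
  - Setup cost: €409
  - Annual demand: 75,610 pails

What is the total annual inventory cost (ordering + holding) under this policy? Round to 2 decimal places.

€44,693.63

Orders/yr = 75,610/871 = 86.808; ordering cost = 86.808 × €409 = €35,504.58
Average inventory = 871/2 = 435.5; holding cost = 435.5 × €21.1 = €9,189.05
Total = €35,504.58 + €9,189.05 = €44,693.63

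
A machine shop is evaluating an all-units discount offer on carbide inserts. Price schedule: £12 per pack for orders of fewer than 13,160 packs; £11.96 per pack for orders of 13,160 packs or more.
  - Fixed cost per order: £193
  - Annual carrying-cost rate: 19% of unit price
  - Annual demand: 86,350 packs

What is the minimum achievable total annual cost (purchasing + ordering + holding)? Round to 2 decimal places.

H₁ = 19%×£12 = £2.2800;  H₂ = 19%×£11.96 = £2.2724
EOQ₁ = √(2×86,350×193/2.2800) = 3,823.47  (< 13,160, feasible at tier 1)
EOQ₂ = √(2×86,350×193/2.2724) = 3,829.86  (< 13,160 → use Q = 13,160 at tier-2 price)
TC(tier 1 (EOQ₁), Q≈3,823.5) = £1,044,917.51
TC(tier 2, Q≈13,160.0) = £1,048,964.77
Minimum at tier 1 (EOQ₁): £1,044,917.51

£1,044,917.51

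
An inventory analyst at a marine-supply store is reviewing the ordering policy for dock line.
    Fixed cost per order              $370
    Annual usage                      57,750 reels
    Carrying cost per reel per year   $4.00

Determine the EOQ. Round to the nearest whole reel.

Q* = √(2·D·S / H) = √(2·57,750·370 / 4) = √10,683,750.0 ≈ 3,268.60

3,269 reels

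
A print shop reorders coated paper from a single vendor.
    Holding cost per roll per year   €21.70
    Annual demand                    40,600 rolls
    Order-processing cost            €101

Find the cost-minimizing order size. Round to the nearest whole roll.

EOQ = √(2DS/H) = √(2 × 40,600 × 101 / 21.7)
    = √(377,935.48) ≈ 614.76

615 rolls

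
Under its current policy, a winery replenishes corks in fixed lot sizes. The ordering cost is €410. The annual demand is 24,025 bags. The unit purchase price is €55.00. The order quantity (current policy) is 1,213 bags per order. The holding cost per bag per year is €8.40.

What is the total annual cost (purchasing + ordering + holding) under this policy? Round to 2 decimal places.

€1,334,590.17

Annual ordering cost = (D/Q)·S = (24,025/1,213) × 410 = €8,120.57
Annual holding cost  = (Q/2)·H = (1,213/2) × 8.4 = €5,094.60
Purchase cost = D·C = 24,025 × 55 = €1,321,375.00
Total = €8,120.57 + €5,094.60 + €1,321,375.00 = €1,334,590.17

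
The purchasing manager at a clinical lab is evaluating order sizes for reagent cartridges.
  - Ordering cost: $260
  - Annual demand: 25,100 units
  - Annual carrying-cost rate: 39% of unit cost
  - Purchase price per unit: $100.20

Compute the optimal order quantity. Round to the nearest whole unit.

Carrying cost H = $100.2 × 39% = $39.0780/unit/yr
2DS/H = 2·25,100·260/39.078 = 333,998.67
EOQ = √333,998.67 ≈ 577.93

578 units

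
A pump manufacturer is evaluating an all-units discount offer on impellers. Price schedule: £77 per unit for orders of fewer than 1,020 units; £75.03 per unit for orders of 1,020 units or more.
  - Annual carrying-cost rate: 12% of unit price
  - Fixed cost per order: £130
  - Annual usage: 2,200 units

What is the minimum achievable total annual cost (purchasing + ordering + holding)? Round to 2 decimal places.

H₁ = 12%×£77 = £9.2400;  H₂ = 12%×£75.03 = £9.0036
EOQ₁ = √(2×2,200×130/9.2400) = 248.81  (< 1,020, feasible at tier 1)
EOQ₂ = √(2×2,200×130/9.0036) = 252.05  (< 1,020 → use Q = 1,020 at tier-2 price)
TC(tier 1 (EOQ₁), Q≈248.8) = £171,698.97
TC(tier 2, Q≈1,020.0) = £169,938.23
Minimum at tier 2: £169,938.23

£169,938.23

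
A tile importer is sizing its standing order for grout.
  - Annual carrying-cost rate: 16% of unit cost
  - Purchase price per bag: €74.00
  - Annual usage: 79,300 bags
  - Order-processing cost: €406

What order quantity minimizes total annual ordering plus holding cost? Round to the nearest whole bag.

2,332 bags

H = i·C = 0.16 × €74 = €11.8400 per bag-year
2DS/H = 2·79,300·406/11.84 = 5,438,479.73
EOQ = √5,438,479.73 ≈ 2,332.05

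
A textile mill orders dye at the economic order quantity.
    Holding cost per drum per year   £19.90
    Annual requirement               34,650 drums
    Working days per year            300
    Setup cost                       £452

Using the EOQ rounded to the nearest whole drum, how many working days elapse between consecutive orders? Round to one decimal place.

10.9 days

Optimal lot size Q* = (2 × 34,650 × £452 / £19.9)^½ ≈ 1,254.61 → Q = 1,255 drums
Cycle time = (working days × Q)/D = (300 × 1,255) / 34,650 = 10.866 days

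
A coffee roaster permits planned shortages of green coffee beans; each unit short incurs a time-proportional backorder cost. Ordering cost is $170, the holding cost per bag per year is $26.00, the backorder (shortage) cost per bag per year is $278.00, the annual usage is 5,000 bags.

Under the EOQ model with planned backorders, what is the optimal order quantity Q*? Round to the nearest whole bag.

Q* = √(2DS/H) · √((H + b)/b)
   = √(2 × 5,000 × 170 / 26) · √((26 + 278) / 278)
   = 255.704 × 1.0457 ≈ 267.39

267 bags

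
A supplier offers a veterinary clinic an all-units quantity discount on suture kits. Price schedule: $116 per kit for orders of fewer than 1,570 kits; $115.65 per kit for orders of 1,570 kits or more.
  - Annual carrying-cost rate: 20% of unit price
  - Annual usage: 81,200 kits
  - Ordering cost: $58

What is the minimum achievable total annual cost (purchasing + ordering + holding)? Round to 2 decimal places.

H₁ = 20%×$116 = $23.2000;  H₂ = 20%×$115.65 = $23.1300
EOQ₁ = √(2×81,200×58/23.2000) = 637.18  (< 1,570, feasible at tier 1)
EOQ₂ = √(2×81,200×58/23.1300) = 638.14  (< 1,570 → use Q = 1,570 at tier-2 price)
TC(tier 1 (EOQ₁), Q≈637.2) = $9,433,982.61
TC(tier 2, Q≈1,570.0) = $9,411,936.80
Minimum at tier 2: $9,411,936.80

$9,411,936.80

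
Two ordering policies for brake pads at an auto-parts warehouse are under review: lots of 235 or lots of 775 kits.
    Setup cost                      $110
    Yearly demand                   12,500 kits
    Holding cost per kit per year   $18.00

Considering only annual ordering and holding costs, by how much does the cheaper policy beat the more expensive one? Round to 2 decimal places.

$783.13

For each Q, cost = (D/Q)·S + (Q/2)·H.
TC(235) = (12,500/235)×110 + (235/2)×18 = $7,966.06
TC(775) = (12,500/775)×110 + (775/2)×18 = $8,749.19
|ΔTC| = |$7,966.06 − $8,749.19| = $783.13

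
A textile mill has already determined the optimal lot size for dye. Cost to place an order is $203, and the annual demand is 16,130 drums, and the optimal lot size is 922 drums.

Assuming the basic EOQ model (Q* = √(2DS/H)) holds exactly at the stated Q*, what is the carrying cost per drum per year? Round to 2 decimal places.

EOQ relation: Q² = 2DS/H, so rearrange for the unknown.
H = 2DS / Q² = 2 × 16,130 × 203 / 922² = 7.7037

$7.70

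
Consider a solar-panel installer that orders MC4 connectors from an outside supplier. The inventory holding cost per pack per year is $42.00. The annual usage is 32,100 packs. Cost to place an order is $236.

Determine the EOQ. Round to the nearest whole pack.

601 packs

2DS/H = 2·32,100·236/42 = 360,742.86
EOQ = √360,742.86 ≈ 600.62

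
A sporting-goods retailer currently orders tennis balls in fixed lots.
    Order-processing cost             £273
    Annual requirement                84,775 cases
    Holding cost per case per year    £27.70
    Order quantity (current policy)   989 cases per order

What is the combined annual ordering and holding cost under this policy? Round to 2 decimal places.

£37,098.64

Orders/yr = 84,775/989 = 85.718; ordering cost = 85.718 × £273 = £23,400.99
Average inventory = 989/2 = 494.5; holding cost = 494.5 × £27.7 = £13,697.65
Total = £23,400.99 + £13,697.65 = £37,098.64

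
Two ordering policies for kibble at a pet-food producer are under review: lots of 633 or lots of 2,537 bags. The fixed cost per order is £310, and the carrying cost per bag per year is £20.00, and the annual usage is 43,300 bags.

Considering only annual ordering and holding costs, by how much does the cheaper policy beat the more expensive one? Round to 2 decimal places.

£3,125.52

Annual cost at Q: ordering D·S/Q plus holding Q·H/2.
TC(633) = (43,300/633)×310 + (633/2)×20 = £27,535.37
TC(2,537) = (43,300/2,537)×310 + (2,537/2)×20 = £30,660.89
Lots of 633 are cheaper by £3,125.52.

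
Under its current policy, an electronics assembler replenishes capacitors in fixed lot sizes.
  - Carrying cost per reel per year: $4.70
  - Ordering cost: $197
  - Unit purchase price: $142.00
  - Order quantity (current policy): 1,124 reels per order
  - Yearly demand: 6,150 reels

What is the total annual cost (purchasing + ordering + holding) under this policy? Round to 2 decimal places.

Orders/yr = 6,150/1,124 = 5.472; ordering cost = 5.472 × $197 = $1,077.89
Average inventory = 1,124/2 = 562; holding cost = 562 × $4.7 = $2,641.40
Purchase cost = D·C = 6,150 × 142 = $873,300.00
Total = $1,077.89 + $2,641.40 + $873,300.00 = $877,019.29

$877,019.29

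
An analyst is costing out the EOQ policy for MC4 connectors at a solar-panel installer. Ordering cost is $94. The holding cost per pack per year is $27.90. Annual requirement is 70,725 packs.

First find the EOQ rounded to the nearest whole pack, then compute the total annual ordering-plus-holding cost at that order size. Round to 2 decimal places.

$19,260.50

2DS/H = 2·70,725·94/27.9 = 476,569.89
EOQ = √476,569.89 ≈ 690.34 → Q = 690 packs
Ordering: D/Q × S = 70,725/690 × $94 = $9,635.00
Holding:  Q/2 × H = 690/2 × $27.9 = $9,625.50
Total = $9,635.00 + $9,625.50 = $19,260.50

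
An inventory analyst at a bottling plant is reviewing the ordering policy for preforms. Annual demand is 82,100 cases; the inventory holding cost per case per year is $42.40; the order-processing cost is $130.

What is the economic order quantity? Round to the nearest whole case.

Q* = √(2·D·S / H) = √(2·82,100·130 / 42.4) = √503,443.4 ≈ 709.54

710 cases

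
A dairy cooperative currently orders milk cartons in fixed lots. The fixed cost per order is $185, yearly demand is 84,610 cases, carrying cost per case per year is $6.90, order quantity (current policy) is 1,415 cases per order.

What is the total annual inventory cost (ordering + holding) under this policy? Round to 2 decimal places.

Annual ordering cost = (D/Q)·S = (84,610/1,415) × 185 = $11,062.08
Annual holding cost  = (Q/2)·H = (1,415/2) × 6.9 = $4,881.75
Total = $11,062.08 + $4,881.75 = $15,943.83

$15,943.83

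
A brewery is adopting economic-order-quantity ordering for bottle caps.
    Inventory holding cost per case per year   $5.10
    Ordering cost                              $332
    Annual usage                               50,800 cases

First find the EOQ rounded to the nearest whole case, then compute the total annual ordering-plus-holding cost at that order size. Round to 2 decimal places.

$13,115.99

Optimal lot size Q* = (2 × 50,800 × $332 / $5.1)^½ ≈ 2,571.76 → Q = 2,572 cases
Annual ordering cost = (D/Q)·S = (50,800/2,572) × 332 = $6,557.39
Annual holding cost  = (Q/2)·H = (2,572/2) × 5.1 = $6,558.60
Total = $6,557.39 + $6,558.60 = $13,115.99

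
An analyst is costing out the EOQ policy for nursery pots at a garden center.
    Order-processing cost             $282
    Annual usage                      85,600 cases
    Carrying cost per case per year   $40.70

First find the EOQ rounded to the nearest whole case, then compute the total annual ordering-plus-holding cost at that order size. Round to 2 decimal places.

$44,327.54

2DS/H = 2·85,600·282/40.7 = 1,186,201.47
EOQ = √1,186,201.47 ≈ 1,089.13 → Q = 1,089 cases
Ordering: D/Q × S = 85,600/1,089 × $282 = $22,166.39
Holding:  Q/2 × H = 1,089/2 × $40.7 = $22,161.15
Total = $22,166.39 + $22,161.15 = $44,327.54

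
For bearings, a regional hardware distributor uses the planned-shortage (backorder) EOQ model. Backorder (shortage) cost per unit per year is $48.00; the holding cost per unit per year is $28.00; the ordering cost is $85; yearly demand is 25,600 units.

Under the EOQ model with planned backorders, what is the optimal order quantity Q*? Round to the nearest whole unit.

496 units

Q* = √(2DS/H) · √((H + b)/b)
   = √(2 × 25,600 × 85 / 28) · √((28 + 48) / 48)
   = 394.244 × 1.2583 ≈ 496.08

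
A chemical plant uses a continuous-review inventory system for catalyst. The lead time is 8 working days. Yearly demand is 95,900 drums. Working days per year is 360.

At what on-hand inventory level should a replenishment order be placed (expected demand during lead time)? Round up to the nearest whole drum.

2,132 drums

Daily demand d = 95,900 / 360 = 266.389 drums/day
Demand during lead time = 266.389 × 8 = 2,131.11
Reorder point = 2,131.11 → round up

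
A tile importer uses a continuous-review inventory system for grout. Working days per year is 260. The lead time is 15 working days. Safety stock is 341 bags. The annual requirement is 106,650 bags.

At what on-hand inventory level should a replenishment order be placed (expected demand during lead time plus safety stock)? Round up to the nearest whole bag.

6,494 bags

Daily demand d = 106,650 / 260 = 410.192 bags/day
Demand during lead time = 410.192 × 15 = 6,152.88
Reorder point = 6,152.88 + 341 = 6,493.88 → round up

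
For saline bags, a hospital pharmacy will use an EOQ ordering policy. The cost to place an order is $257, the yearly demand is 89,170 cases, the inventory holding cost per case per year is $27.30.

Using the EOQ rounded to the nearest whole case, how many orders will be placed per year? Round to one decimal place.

EOQ = √(2DS/H) = √(2 × 89,170 × 257 / 27.3)
    = √(1,678,878.39) ≈ 1,295.72 → Q = 1,296
N = D/Q = 89,170/1,296 ≈ 68.804 orders/yr

68.8 orders per year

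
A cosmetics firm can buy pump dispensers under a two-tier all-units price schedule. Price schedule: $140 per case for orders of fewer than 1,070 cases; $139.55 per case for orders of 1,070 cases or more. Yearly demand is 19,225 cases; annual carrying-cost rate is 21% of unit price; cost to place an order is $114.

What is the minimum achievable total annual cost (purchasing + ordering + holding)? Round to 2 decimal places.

H₁ = 21%×$140 = $29.4000;  H₂ = 21%×$139.55 = $29.3055
EOQ₁ = √(2×19,225×114/29.4000) = 386.12  (< 1,070, feasible at tier 1)
EOQ₂ = √(2×19,225×114/29.3055) = 386.75  (< 1,070 → use Q = 1,070 at tier-2 price)
TC(tier 1 (EOQ₁), Q≈386.1) = $2,702,852.05
TC(tier 2, Q≈1,070.0) = $2,700,575.46
Minimum at tier 2: $2,700,575.46

$2,700,575.46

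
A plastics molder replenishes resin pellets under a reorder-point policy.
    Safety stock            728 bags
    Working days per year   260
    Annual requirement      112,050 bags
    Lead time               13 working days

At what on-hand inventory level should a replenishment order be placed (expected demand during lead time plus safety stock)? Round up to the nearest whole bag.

Daily demand d = 112,050 / 260 = 430.962 bags/day
Demand during lead time = 430.962 × 13 = 5,602.50
Reorder point = 5,602.50 + 728 = 6,330.50 → round up

6,331 bags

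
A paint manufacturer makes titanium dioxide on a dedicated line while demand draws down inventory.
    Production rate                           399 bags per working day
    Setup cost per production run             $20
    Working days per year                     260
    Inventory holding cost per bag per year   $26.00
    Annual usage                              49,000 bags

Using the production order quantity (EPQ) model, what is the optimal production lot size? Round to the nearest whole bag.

d = 49,000/260 = 188.4615 bags/day;  effective holding cost H(1 − d/p) = 26·(1 − 188.4615/399) = 13.71930
Q* = √(2DS / H_eff) = √(2·49,000·20 / 13.71930) ≈ 377.97

378 bags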